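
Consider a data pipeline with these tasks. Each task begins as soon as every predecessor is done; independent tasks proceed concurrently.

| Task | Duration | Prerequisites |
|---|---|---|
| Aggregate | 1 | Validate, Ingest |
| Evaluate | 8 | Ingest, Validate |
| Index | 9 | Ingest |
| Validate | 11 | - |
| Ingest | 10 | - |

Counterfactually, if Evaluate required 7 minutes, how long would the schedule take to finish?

Actual critical path: Validate→Evaluate = 11+8 = 19 ⇒ 19 minutes.
Evaluate is on the critical path; changing it to 7 makes that path 18 minutes.
Now Ingest→Index = 10+9 = 19 is longest, so the finish becomes 19 minutes.

19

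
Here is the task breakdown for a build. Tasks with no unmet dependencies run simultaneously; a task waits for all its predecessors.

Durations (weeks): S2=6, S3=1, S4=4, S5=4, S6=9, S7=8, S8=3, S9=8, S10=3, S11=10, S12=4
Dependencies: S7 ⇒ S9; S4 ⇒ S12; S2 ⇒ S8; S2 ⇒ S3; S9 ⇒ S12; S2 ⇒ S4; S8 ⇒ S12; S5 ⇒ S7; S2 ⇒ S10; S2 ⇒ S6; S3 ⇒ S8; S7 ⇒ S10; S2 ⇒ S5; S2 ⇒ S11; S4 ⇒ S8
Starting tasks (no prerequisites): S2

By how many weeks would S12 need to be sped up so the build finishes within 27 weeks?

3

Current finish: 30 weeks; target: 27.
S12 is on every critical path, so each week cut from S12 cuts the finish by one (this holds down to a finish of 27).
Need 30 − 27 = 3 weeks off S12 → S12 becomes 1 week, finish becomes 27.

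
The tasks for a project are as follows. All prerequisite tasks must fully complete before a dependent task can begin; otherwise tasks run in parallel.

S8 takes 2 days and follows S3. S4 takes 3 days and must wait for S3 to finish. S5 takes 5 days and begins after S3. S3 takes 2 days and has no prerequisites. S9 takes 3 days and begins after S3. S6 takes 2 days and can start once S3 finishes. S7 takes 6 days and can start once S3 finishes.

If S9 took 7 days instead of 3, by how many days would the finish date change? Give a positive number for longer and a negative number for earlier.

As given, the longest chain is S3→S7 = 2+6 = 8, so the finish is 8 days.
The longest path through S9 is only 5 days, so S9 has float 3.
Now S3→S9 = 2+7 = 9 is longest, so the finish becomes 9 days.
Change in finish: 9 − 8 = +1 days.

1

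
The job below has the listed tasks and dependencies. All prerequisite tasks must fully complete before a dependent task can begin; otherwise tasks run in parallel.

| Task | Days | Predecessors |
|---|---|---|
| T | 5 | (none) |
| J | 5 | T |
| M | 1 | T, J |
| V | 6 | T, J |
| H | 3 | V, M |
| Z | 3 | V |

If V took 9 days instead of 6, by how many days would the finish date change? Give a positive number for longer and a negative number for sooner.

The binding path is T→J→V→H = 5+5+6+3 = 19; finish at 19 days.
Since V is critical, the +3 change carries straight to that chain (now 22 days).
No other chain overtakes it, so the finish is 22 days.
Change in finish: 22 − 19 = +3 days.

3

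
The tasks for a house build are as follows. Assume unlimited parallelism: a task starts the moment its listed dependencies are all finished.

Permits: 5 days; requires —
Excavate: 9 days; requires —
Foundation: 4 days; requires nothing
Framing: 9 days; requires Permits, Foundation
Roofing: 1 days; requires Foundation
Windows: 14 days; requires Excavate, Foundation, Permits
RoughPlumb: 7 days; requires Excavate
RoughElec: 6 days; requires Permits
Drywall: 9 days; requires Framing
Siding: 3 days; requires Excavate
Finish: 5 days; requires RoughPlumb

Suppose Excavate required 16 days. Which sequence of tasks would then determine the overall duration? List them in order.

Excavate, Windows

Actual critical path: Excavate→Windows = 9+14 = 23 ⇒ 23 days.
Excavate lies on that path, so at 16 days the path becomes 30 days.
The critical path is still Excavate→Windows; finish is now 30 days.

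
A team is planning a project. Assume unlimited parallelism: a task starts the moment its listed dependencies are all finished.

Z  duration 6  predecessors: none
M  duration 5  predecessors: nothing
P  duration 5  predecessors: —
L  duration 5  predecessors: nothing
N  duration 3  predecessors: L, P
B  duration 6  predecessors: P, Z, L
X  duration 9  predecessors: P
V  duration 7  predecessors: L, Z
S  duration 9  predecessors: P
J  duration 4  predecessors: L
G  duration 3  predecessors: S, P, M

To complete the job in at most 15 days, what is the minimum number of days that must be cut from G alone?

Current finish: 17 days; target: 15.
G is on every critical path, so each day cut from G cuts the finish by one (this holds down to a finish of 15).
Need 17 − 15 = 2 days off G → G becomes 1 day, finish becomes 15.

2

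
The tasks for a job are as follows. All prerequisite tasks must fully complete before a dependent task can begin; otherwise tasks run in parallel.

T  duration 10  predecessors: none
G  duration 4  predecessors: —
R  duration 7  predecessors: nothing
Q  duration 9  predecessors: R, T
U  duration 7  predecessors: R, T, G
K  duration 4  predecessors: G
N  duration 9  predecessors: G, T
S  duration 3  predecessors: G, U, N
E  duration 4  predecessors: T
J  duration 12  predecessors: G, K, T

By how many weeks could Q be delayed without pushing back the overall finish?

The longest chain is T→N→S = 10+9+3 = 22; overall finish 22 weeks.
The longest chain containing Q totals 19 weeks.
So Q can slip 22 − 19 = 3 weeks.

3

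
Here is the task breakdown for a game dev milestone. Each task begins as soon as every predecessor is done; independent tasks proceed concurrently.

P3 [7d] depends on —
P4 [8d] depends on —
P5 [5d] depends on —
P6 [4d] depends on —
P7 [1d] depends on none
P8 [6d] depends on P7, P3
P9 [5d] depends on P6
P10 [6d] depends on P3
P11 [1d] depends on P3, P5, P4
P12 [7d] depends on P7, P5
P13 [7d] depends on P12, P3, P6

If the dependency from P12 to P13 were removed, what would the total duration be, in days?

Original critical path: P5→P12→P13 = 5+7+7 = 19 ⇒ 19 days.
Without P12→P13, P13's earliest start moves from 12 to 7.
After: P3→P13 = 7+7 = 14 → 14 days.

14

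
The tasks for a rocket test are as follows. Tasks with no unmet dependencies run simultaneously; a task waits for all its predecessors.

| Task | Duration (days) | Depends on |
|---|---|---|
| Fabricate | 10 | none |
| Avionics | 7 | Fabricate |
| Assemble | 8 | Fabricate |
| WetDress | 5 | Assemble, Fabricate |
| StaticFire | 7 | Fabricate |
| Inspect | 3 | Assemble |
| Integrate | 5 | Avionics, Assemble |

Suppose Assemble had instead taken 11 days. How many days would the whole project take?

Actual critical path: Fabricate→Assemble→WetDress = 10+8+5 = 23 ⇒ 23 days.
Since Assemble is critical, the +3 change carries straight to that chain (now 26 days).
No other chain overtakes it, so the finish is 26 days.

26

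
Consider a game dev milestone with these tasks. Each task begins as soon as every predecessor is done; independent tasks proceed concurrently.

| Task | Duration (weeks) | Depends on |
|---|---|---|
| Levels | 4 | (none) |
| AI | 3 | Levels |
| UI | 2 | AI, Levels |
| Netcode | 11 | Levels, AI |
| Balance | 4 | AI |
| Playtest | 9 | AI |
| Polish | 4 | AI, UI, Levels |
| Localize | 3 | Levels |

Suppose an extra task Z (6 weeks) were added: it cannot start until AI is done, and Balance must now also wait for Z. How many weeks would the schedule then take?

18

Originally the schedule takes 18 weeks.
With Z inserted, Balance now waits for max(AI, Z).
New critical path: Levels→AI→Netcode = 4+3+11 = 18 ⇒ 18 weeks.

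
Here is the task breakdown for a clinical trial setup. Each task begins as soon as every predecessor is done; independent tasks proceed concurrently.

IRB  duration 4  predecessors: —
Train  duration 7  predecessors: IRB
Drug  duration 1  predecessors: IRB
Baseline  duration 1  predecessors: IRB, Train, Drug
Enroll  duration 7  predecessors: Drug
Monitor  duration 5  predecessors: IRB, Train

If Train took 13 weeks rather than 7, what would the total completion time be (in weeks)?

22

As given, the longest chain is IRB→Train→Monitor = 4+7+5 = 16, so the finish is 16 weeks.
Since Train is critical, the +6 change carries straight to that chain (now 22 weeks).
That remains the longest chain; total 22 weeks.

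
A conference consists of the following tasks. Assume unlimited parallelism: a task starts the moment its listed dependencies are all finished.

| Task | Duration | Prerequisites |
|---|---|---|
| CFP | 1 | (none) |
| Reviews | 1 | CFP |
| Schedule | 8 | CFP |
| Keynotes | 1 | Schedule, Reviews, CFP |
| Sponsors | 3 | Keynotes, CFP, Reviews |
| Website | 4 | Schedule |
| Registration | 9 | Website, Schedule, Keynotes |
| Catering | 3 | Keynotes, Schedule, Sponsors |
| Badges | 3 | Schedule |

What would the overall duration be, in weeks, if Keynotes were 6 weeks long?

24

As given, the longest chain is CFP→Schedule→Website→Registration = 1+8+4+9 = 22, so the finish is 22 weeks.
Keynotes has 3 weeks of float (longest path through it is 19).
Now CFP→Schedule→Keynotes→Registration = 1+8+6+9 = 24 is longest, so the finish becomes 24 weeks.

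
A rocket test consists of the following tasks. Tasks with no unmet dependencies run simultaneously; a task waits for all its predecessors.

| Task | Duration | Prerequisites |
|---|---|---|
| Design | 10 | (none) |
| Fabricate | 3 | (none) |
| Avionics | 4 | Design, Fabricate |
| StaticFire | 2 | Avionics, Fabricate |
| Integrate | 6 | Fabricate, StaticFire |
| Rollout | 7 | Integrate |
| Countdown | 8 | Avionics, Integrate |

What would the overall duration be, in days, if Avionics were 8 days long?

Critical path before the change: Design→Avionics→StaticFire→Integrate→Countdown = 10+4+2+6+8 = 30 giving 30 days.
Avionics lies on that path, so at 8 days the path becomes 34 days.
No other chain overtakes it, so the finish is 34 days.

34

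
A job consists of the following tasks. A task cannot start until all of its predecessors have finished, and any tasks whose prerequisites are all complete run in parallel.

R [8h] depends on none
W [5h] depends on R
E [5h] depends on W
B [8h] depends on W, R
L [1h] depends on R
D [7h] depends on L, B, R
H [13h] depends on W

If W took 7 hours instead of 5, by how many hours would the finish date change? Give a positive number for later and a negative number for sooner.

2

As given, the longest chain is R→W→B→D = 8+5+8+7 = 28, so the finish is 28 hours.
W is on the critical path; changing it to 7 makes that path 30 hours.
No other chain overtakes it, so the finish is 30 hours.
Change in finish: 30 − 28 = +2 hours.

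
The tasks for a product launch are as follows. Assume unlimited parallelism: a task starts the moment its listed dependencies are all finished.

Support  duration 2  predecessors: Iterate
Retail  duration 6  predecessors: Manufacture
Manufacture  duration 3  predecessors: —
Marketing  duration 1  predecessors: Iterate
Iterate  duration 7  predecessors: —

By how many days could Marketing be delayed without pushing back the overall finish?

1

Critical path: Iterate→Support = 7+2 = 9, so the finish is 9 days.
Marketing finishes as early as 8 and must finish by 9.
So Marketing can slip 9 − 8 = 1 day.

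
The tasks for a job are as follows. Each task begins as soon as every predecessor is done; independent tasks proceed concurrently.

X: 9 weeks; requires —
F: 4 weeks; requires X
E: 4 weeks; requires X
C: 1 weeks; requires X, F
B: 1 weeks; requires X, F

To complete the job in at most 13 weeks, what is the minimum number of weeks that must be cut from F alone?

1

Current finish: 14 weeks; target: 13.
F is on every critical path, so each week cut from F cuts the finish by one (this holds down to a finish of 13).
Need 14 − 13 = 1 week off F → F becomes 3 weeks, finish becomes 13.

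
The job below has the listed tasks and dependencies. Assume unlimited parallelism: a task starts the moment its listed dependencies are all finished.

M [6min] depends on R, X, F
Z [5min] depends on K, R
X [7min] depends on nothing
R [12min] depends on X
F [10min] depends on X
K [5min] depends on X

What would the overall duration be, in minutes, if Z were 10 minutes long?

As given, the longest chain is X→R→M = 7+12+6 = 25, so the finish is 25 minutes.
Z has 1 minute of float (longest path through it is 24).
New critical path: X→R→Z = 7+12+10 = 29 ⇒ 29 minutes.

29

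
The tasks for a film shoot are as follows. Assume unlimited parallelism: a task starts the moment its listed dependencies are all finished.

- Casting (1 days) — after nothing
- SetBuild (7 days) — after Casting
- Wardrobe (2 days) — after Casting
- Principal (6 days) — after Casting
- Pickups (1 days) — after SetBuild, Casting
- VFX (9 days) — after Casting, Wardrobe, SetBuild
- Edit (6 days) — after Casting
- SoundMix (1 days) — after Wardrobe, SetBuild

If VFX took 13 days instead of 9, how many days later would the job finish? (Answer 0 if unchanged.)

4

Baseline: Casting→SetBuild→VFX = 1+7+9 = 17 → 17 days.
VFX is on the critical path; changing it to 13 makes that path 21 days.
The critical path is still Casting→SetBuild→VFX; finish is now 21 days.
Change in finish: 21 − 17 = +4 days.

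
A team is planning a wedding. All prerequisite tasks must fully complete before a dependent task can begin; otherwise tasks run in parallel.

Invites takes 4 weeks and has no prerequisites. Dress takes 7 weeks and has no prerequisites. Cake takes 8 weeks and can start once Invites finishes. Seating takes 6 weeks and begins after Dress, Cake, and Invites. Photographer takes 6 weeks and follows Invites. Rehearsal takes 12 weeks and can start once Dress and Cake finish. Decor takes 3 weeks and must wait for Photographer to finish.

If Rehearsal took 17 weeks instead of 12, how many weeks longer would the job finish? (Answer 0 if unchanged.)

Critical path before the change: Invites→Cake→Rehearsal = 4+8+12 = 24 giving 24 weeks.
Rehearsal is on the critical path; changing it to 17 makes that path 29 weeks.
The critical path is still Invites→Cake→Rehearsal; finish is now 29 weeks.
Change in finish: 29 − 24 = +5 weeks.

5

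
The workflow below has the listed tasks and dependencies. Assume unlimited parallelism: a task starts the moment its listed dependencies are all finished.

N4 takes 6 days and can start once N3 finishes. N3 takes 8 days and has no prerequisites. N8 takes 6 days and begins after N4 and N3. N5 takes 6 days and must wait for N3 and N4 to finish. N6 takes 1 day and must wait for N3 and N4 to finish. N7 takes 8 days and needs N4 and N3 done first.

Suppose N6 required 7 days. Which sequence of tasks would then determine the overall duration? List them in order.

Critical path before the change: N3→N4→N7 = 8+6+8 = 22 giving 22 days.
N6 has 7 days of float (longest path through it is 15).
No other chain overtakes it, so the finish is 22 days.

N3, N4, N7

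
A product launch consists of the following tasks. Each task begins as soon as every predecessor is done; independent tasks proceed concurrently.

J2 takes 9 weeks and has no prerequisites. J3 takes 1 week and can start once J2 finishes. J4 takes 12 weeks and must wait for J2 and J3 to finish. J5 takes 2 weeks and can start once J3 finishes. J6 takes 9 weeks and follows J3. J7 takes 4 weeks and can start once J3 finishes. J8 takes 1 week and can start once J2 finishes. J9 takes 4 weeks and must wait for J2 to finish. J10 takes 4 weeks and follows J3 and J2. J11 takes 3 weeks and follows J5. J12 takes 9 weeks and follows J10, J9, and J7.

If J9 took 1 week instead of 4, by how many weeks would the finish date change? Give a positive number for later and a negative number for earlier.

0

Baseline: J2→J3→J7→J12 = 9+1+4+9 = 23 → 23 weeks.
The longest path through J9 is only 22 weeks, so J9 has float 1.
No other chain overtakes it, so the finish is 23 weeks.
Change in finish: 23 − 23 = +0 weeks.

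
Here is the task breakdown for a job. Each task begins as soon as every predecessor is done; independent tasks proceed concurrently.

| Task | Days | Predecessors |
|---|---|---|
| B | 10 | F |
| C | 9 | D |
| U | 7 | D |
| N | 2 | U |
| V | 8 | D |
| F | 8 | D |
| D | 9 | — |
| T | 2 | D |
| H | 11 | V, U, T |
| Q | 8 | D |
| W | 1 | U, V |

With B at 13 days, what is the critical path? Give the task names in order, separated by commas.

Baseline: D→V→H = 9+8+11 = 28 → 28 days.
The longest path through B is only 27 days, so B has float 1.
The binding chain switches to D→F→B = 9+8+13 = 30; finish 30 days.

D, F, B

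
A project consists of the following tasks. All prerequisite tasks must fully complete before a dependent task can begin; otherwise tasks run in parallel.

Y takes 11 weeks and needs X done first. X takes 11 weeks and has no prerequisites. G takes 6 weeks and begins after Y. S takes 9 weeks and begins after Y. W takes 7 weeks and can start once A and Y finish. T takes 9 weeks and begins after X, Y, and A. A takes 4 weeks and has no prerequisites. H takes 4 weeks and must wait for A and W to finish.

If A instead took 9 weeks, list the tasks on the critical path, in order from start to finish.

X, Y, W, H

Actual critical path: X→Y→W→H = 11+11+7+4 = 33 ⇒ 33 weeks.
The longest path through A is only 15 weeks, so A has float 18.
The critical path is still X→Y→W→H; finish is now 33 weeks.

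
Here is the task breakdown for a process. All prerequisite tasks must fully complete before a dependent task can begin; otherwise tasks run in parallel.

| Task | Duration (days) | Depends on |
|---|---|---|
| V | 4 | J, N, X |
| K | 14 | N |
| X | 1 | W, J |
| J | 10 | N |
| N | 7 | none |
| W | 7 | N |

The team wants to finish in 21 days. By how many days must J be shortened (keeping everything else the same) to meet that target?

1

Current finish: 22 days; target: 21.
J is on every critical path, so each day cut from J cuts the finish by one (this holds down to a finish of 21).
Need 22 − 21 = 1 day off J → J becomes 9 days, finish becomes 21.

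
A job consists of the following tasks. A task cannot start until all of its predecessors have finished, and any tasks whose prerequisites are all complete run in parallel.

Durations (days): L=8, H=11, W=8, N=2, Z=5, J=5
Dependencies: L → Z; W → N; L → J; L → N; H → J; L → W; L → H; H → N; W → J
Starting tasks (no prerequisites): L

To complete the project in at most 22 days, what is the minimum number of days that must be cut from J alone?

Current finish: 24 days; target: 22.
J is on every critical path, so each day cut from J cuts the finish by one (this holds down to a finish of 21).
Need 24 − 22 = 2 days off J → J becomes 3 days, finish becomes 22.

2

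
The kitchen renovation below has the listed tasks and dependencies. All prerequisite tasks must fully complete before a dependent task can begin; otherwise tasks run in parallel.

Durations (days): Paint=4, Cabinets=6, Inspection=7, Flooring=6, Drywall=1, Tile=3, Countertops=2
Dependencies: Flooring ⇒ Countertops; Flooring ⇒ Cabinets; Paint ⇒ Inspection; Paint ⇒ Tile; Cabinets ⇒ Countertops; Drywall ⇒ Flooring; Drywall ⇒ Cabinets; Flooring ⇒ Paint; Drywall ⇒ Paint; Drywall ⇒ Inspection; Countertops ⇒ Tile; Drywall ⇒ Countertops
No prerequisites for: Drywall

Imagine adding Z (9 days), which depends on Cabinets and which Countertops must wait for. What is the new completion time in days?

27

Originally the job takes 18 days.
With Z inserted, Countertops now waits for max(Flooring, Drywall, Cabinets, Z).
New critical path: Drywall→Flooring→Cabinets→Z→Countertops→Tile = 1+6+6+9+2+3 = 27 ⇒ 27 days.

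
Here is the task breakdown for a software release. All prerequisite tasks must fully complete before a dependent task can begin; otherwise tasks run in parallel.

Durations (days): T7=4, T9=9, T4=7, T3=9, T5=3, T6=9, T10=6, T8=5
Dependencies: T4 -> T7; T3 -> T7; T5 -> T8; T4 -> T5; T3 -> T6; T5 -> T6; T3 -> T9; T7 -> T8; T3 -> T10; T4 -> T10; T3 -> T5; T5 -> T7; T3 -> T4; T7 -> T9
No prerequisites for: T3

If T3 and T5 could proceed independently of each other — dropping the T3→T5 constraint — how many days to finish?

With the dependency in place, T3→T4→T5→T7→T9 = 9+7+3+4+9 = 32 sets the finish at 32 days.
Dropping T3→T5 doesn't change T5's earliest start (16); another predecessor still binds.
The longest chain is now T3→T4→T5→T7→T9 = 9+7+3+4+9 = 32, so the job takes 32 days.

32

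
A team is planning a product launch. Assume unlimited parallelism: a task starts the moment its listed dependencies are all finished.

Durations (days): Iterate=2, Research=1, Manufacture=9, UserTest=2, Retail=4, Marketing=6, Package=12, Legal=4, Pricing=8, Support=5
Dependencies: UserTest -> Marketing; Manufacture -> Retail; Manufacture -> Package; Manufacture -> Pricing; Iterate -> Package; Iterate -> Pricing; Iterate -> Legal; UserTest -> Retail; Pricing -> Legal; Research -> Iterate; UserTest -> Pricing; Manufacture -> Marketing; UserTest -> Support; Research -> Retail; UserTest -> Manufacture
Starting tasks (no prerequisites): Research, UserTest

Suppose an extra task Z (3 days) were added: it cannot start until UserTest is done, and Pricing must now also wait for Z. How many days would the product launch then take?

Originally the product launch takes 23 days.
With Z inserted, Pricing now waits for max(Iterate, UserTest, Manufacture, Z).
New critical path: UserTest→Manufacture→Package = 2+9+12 = 23 ⇒ 23 days.

23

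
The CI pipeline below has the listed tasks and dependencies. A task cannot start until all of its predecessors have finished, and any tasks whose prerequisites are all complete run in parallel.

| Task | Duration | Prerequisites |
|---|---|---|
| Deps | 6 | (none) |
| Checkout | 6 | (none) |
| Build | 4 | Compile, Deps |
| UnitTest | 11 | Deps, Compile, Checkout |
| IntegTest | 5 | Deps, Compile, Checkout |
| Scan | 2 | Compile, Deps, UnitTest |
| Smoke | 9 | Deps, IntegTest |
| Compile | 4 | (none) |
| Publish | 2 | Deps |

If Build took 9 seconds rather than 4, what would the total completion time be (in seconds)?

20

The binding path is Checkout→IntegTest→Smoke = 6+5+9 = 20; finish at 20 seconds.
Build has 10 seconds of float (longest path through it is 10).
The critical path is still Checkout→IntegTest→Smoke; finish is now 20 seconds.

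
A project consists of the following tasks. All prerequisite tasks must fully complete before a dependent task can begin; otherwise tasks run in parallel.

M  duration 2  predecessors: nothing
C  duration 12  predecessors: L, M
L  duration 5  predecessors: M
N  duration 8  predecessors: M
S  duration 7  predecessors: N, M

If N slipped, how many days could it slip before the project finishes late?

2

The longest chain is M→L→C = 2+5+12 = 19; overall finish 19 days.
Longest path through N: 17 days (earliest finish 10, latest finish 12).
So N can slip 12 − 10 = 2 days.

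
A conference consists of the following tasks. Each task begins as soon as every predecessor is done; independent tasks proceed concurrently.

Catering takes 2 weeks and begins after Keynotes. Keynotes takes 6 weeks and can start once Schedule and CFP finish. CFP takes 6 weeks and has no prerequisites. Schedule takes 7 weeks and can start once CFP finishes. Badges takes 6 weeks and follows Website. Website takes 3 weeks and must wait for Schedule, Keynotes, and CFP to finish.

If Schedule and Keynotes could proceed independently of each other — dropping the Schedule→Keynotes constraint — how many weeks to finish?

With the dependency in place, CFP→Schedule→Keynotes→Website→Badges = 6+7+6+3+6 = 28 sets the finish at 28 weeks.
Without Schedule→Keynotes, Keynotes's earliest start moves from 13 to 6.
After: CFP→Schedule→Website→Badges = 6+7+3+6 = 22 → 22 weeks.

22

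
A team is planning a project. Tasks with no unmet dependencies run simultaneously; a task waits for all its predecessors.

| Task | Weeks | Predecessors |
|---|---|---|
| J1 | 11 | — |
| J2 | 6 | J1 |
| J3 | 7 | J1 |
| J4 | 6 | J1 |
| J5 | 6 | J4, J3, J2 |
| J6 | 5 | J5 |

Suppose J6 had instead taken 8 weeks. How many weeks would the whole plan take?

As given, the longest chain is J1→J3→J5→J6 = 11+7+6+5 = 29, so the finish is 29 weeks.
J6 is on the critical path; changing it to 8 makes that path 32 weeks.
No other chain overtakes it, so the finish is 32 weeks.

32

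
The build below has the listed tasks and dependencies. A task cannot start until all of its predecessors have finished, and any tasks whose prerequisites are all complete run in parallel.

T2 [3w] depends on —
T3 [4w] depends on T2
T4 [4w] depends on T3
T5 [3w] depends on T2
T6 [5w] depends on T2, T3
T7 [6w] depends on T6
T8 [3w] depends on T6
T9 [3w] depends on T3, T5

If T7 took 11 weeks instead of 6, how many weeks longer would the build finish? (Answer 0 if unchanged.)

As given, the longest chain is T2→T3→T6→T7 = 3+4+5+6 = 18, so the finish is 18 weeks.
T7 lies on that path, so at 11 weeks the path becomes 23 weeks.
The critical path is still T2→T3→T6→T7; finish is now 23 weeks.
Change in finish: 23 − 18 = +5 weeks.

5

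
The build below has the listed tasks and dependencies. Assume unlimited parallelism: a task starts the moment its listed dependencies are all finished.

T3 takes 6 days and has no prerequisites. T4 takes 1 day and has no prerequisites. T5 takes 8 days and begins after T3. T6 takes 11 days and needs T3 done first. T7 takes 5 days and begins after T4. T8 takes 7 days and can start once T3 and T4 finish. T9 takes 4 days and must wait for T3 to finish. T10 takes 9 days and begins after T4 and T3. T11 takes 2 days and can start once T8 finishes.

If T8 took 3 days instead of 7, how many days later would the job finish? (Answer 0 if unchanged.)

0

As given, the longest chain is T3→T6 = 6+11 = 17, so the finish is 17 days.
T8 is off the critical path — its longest chain is 15 days, giving 2 of slack.
That remains the longest chain; total 17 days.
Change in finish: 17 − 17 = +0 days.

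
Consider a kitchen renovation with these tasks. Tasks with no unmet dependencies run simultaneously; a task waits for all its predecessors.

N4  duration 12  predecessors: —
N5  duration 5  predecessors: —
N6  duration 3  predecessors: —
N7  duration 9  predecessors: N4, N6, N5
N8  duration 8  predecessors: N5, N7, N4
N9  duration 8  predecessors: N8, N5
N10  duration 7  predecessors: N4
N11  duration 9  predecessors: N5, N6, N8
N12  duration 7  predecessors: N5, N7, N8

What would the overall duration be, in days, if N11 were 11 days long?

Critical path before the change: N4→N7→N8→N11 = 12+9+8+9 = 38 giving 38 days.
N11 lies on that path, so at 11 days the path becomes 40 days.
No other chain overtakes it, so the finish is 40 days.

40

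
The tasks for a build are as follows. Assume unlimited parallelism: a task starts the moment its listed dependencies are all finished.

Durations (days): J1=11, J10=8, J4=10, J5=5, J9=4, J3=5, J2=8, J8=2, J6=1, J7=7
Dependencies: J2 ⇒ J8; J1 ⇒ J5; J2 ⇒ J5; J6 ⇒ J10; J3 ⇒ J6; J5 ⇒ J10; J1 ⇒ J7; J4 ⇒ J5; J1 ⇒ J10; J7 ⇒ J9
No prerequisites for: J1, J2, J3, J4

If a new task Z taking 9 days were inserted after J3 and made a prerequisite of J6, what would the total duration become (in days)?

24

Originally the schedule takes 24 days.
With Z inserted, J6 now waits for max(J3, Z).
New critical path: J1→J5→J10 = 11+5+8 = 24 ⇒ 24 days.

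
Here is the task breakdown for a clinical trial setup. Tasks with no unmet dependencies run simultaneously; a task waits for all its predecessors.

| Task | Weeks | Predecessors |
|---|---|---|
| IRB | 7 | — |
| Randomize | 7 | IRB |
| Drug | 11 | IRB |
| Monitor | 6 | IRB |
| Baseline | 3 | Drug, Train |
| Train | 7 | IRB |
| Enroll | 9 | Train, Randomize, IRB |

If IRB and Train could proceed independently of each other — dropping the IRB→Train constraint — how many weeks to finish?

23

Original critical path: IRB→Train→Enroll = 7+7+9 = 23 ⇒ 23 weeks.
Without IRB→Train, Train's earliest start moves from 7 to 0.
The longest chain is now IRB→Randomize→Enroll = 7+7+9 = 23, so the job takes 23 weeks.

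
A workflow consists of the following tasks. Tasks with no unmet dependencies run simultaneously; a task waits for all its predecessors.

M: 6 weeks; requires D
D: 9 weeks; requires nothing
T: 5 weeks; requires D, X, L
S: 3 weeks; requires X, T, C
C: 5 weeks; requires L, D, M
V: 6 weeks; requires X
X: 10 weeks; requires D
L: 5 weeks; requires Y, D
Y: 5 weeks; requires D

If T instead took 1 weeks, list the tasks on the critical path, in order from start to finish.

D, Y, L, C, S

As given, the longest chain is D→X→T→S = 9+10+5+3 = 27, so the finish is 27 weeks.
Since T is critical, the -4 change carries straight to that chain (now 23 weeks).
The binding chain switches to D→Y→L→C→S = 9+5+5+5+3 = 27; finish 27 weeks.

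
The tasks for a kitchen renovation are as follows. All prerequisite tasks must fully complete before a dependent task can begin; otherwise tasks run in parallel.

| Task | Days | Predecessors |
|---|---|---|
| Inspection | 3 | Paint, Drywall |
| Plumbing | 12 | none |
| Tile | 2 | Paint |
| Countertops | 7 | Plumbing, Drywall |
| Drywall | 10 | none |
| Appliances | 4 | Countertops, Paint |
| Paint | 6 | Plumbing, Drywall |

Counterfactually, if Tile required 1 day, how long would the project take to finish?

23

As given, the longest chain is Plumbing→Countertops→Appliances = 12+7+4 = 23, so the finish is 23 days.
Tile has 3 days of float (longest path through it is 20).
The critical path is still Plumbing→Countertops→Appliances; finish is now 23 days.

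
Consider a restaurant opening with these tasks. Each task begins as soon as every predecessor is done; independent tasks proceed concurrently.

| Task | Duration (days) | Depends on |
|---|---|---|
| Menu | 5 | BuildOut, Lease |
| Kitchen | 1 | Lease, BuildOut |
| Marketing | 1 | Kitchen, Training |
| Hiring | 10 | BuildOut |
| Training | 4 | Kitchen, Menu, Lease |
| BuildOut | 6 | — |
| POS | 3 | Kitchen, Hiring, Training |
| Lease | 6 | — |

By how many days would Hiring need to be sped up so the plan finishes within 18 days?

1

Current finish: 19 days; target: 18.
Hiring is on every critical path, so each day cut from Hiring cuts the finish by one (this holds down to a finish of 18).
Need 19 − 18 = 1 day off Hiring → Hiring becomes 9 days, finish becomes 18.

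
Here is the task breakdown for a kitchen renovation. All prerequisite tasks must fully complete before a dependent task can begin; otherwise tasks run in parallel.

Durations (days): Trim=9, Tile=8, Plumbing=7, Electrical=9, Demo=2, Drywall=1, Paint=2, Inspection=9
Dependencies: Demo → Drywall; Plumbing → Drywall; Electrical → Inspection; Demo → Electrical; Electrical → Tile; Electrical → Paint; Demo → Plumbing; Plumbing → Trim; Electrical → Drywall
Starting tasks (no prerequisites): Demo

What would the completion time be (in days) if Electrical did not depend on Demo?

With the dependency in place, Demo→Electrical→Inspection = 2+9+9 = 20 sets the finish at 20 days.
Without Demo→Electrical, Electrical's earliest start moves from 2 to 0.
The longest chain is now Demo→Plumbing→Trim = 2+7+9 = 18, so the plan takes 18 days.

18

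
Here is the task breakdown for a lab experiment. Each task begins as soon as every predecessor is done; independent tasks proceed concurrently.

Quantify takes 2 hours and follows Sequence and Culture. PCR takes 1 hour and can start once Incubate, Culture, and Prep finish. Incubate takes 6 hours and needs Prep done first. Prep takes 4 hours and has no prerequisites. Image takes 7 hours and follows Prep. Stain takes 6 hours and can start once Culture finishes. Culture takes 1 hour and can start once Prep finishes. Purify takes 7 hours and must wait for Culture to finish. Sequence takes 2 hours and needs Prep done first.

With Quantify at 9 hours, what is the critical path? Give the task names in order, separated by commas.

Prep, Sequence, Quantify

Actual critical path: Prep→Culture→Purify = 4+1+7 = 12 ⇒ 12 hours.
Quantify has 4 hours of float (longest path through it is 8).
The binding chain switches to Prep→Sequence→Quantify = 4+2+9 = 15; finish 15 hours.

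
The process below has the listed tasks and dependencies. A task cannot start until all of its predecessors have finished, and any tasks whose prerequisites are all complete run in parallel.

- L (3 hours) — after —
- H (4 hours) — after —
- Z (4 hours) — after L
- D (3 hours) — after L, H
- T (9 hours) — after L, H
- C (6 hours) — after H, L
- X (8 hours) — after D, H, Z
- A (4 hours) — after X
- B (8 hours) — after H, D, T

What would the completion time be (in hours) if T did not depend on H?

Original critical path: H→T→B = 4+9+8 = 21 ⇒ 21 hours.
Without H→T, T's earliest start moves from 4 to 3.
The longest chain is now L→T→B = 3+9+8 = 20, so the schedule takes 20 hours.

20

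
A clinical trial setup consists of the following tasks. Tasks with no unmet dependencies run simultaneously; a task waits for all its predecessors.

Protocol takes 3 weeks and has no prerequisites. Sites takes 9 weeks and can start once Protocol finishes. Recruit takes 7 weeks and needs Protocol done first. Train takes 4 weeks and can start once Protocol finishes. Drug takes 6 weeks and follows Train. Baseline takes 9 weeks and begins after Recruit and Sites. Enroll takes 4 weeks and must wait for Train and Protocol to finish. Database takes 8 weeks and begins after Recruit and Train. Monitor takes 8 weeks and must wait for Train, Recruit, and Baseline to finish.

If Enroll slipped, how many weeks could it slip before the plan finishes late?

18

The longest chain is Protocol→Sites→Baseline→Monitor = 3+9+9+8 = 29; overall finish 29 weeks.
The longest chain containing Enroll totals 11 weeks.
Slack of Enroll = 25 − 7 = 18 weeks.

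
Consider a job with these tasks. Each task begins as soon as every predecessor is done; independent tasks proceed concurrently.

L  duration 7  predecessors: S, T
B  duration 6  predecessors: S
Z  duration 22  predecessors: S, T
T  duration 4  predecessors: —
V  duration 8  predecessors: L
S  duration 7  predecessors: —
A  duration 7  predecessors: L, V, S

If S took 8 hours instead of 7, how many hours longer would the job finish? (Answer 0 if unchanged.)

1

As given, the longest chain is S→Z = 7+22 = 29, so the finish is 29 hours.
S is on the critical path; changing it to 8 makes that path 30 hours.
No other chain overtakes it, so the finish is 30 hours.
Change in finish: 30 − 29 = +1 hours.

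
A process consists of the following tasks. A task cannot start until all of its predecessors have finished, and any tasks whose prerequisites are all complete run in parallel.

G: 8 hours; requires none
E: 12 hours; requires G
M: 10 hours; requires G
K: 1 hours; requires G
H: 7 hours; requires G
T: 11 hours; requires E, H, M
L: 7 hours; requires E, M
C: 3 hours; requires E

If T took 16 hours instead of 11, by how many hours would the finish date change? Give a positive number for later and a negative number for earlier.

5

Baseline: G→E→T = 8+12+11 = 31 → 31 hours.
Since T is critical, the +5 change carries straight to that chain (now 36 hours).
That remains the longest chain; total 36 hours.
Change in finish: 36 − 31 = +5 hours.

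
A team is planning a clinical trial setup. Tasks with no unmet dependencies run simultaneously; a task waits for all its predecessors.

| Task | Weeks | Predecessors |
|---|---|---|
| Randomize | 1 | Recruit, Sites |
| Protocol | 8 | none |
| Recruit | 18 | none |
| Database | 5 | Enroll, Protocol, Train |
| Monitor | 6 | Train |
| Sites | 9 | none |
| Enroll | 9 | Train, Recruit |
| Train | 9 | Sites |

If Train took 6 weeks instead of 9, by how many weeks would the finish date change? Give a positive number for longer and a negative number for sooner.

0

Baseline: Sites→Train→Enroll→Database = 9+9+9+5 = 32 → 32 weeks.
Train is on the critical path; changing it to 6 makes that path 29 weeks.
New critical path: Recruit→Enroll→Database = 18+9+5 = 32 ⇒ 32 weeks.
Change in finish: 32 − 32 = +0 weeks.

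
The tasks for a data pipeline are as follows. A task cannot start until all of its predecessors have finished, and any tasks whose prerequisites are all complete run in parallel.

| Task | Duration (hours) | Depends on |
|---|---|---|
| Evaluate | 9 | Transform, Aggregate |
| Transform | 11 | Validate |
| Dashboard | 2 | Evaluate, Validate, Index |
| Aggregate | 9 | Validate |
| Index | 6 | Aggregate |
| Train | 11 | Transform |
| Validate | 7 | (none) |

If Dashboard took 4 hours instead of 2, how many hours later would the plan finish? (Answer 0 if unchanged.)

2

Baseline: Validate→Transform→Evaluate→Dashboard = 7+11+9+2 = 29 → 29 hours.
Dashboard lies on that path, so at 4 hours the path becomes 31 hours.
That remains the longest chain; total 31 hours.
Change in finish: 31 − 29 = +2 hours.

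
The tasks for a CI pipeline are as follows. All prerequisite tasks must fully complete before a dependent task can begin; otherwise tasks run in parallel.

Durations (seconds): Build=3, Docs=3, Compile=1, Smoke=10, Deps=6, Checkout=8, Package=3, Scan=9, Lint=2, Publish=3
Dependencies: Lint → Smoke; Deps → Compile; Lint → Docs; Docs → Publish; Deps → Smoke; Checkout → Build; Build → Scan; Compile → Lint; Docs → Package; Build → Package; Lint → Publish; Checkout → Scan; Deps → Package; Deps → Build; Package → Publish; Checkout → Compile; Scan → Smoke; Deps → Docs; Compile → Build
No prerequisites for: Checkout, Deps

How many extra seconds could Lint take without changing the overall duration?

10

Critical path: Checkout→Compile→Build→Scan→Smoke = 8+1+3+9+10 = 31, so the finish is 31 seconds.
Longest path through Lint: 21 seconds (earliest finish 11, latest finish 21).
So Lint can slip 21 − 11 = 10 seconds.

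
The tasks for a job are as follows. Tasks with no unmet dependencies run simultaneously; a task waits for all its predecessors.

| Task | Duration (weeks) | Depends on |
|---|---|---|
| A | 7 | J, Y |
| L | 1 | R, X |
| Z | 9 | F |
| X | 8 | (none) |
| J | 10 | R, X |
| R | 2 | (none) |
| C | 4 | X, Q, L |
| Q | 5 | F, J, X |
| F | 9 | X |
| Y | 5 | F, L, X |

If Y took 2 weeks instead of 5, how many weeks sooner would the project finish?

Actual critical path: X→F→Y→A = 8+9+5+7 = 29 ⇒ 29 weeks.
Since Y is critical, the -3 change carries straight to that chain (now 26 weeks).
New critical path: X→J→Q→C = 8+10+5+4 = 27 ⇒ 27 weeks.
Change in finish: 27 − 29 = -2 weeks.

2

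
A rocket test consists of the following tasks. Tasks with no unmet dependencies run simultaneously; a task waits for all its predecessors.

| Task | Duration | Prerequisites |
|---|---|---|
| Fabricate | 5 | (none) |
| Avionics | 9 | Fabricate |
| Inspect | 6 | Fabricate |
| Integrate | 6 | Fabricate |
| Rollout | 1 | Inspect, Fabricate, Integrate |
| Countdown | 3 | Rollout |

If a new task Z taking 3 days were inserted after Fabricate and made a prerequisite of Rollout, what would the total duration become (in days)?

Originally the rocket test takes 15 days.
With Z inserted, Rollout now waits for max(Inspect, Fabricate, Integrate, Z).
New critical path: Fabricate→Inspect→Rollout→Countdown = 5+6+1+3 = 15 ⇒ 15 days.

15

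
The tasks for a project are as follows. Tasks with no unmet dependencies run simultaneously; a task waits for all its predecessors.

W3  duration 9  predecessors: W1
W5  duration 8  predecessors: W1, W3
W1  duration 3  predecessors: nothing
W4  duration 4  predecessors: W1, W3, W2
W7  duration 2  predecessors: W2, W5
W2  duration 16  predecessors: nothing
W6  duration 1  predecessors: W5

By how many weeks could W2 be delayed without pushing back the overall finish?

W1→W3→W5→W7 = 3+9+8+2 = 22 sets the makespan at 22 weeks.
W2 finishes as early as 16 and must finish by 18.
Float = 22 − 20 = 2.

2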